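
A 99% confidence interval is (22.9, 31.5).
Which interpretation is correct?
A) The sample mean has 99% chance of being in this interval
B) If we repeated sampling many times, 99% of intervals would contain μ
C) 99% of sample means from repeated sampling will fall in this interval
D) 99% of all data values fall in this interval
B

A) Wrong — x̄ is observed and sits in the interval by construction.
B) Correct — this is the frequentist long-run coverage interpretation.
C) Wrong — coverage applies to intervals containing μ, not to future x̄ values.
D) Wrong — a CI is about the parameter μ, not individual data values.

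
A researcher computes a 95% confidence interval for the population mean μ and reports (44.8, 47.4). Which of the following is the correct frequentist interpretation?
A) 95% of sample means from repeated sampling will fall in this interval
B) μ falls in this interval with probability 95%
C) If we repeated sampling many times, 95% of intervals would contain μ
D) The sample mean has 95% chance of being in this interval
C

A) Wrong — coverage applies to intervals containing μ, not to future x̄ values.
B) Wrong — μ is fixed; the randomness lives in the interval, not in μ.
C) Correct — this is the frequentist long-run coverage interpretation.
D) Wrong — x̄ is observed and sits in the interval by construction.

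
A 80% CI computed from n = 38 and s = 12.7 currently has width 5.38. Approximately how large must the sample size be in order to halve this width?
n ≈ 152

CI width ∝ 1/√n
To reduce width by factor 2, need √n to grow by 2 → need 2² = 4 times as many samples.

Current: n = 38, width = 5.38
New: n = 152, width ≈ 2.65

Width reduced by factor of 5.38/2.65 = 2.03.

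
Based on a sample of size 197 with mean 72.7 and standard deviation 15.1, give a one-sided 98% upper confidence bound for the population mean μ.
μ ≤ 74.92

Upper bound (one-sided):
t* = 2.068 (one-sided for 98%)
Upper bound = x̄ + t* · s/√n = 72.7 + 2.068 · 15.1/√197 = 74.92

We are 98% confident that μ ≤ 74.92.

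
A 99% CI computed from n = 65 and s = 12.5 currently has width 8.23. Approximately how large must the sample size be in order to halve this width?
n ≈ 260

CI width ∝ 1/√n
To reduce width by factor 2, need √n to grow by 2 → need 2² = 4 times as many samples.

Current: n = 65, width = 8.23
New: n = 260, width ≈ 4.02

Width reduced by factor of 8.23/4.02 = 2.05.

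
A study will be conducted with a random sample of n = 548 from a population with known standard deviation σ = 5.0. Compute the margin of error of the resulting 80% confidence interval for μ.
Margin of error = 0.27

Margin of error = z* · σ/√n
= 1.282 · 5.0/√548
= 1.282 · 5.0/23.4094
= 0.27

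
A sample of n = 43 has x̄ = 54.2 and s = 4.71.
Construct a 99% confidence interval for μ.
(52.26, 56.14)

t-interval (σ unknown):
df = n - 1 = 42
t* = 2.698 for 99% confidence

Margin of error = t* · s/√n = 2.698 · 4.71/√43 = 1.94

CI: (52.26, 56.14)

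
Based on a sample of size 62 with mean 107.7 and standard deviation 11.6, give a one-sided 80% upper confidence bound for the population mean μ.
μ ≤ 108.95

Upper bound (one-sided):
t* = 0.848 (one-sided for 80%)
Upper bound = x̄ + t* · s/√n = 107.7 + 0.848 · 11.6/√62 = 108.95

We are 80% confident that μ ≤ 108.95.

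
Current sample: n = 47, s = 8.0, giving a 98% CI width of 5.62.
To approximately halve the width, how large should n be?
n ≈ 188

CI width ∝ 1/√n
To reduce width by factor 2, need √n to grow by 2 → need 2² = 4 times as many samples.

Current: n = 47, width = 5.62
New: n = 188, width ≈ 2.74

Width reduced by factor of 5.62/2.74 = 2.05.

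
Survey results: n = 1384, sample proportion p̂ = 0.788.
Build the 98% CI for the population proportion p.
(0.762, 0.814)

Proportion CI:
SE = √(p̂(1-p̂)/n) = √(0.788 · 0.212 / 1384) = 0.01099

z* = 2.326
Margin = z* · SE = 2.326 · 0.01099 = 0.0256

CI: 0.788 ± 0.0256 = (0.762, 0.814)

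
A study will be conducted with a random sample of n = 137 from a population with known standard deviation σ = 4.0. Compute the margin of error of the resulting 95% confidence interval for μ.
Margin of error = 0.67

Margin of error = z* · σ/√n
= 1.960 · 4.0/√137
= 1.960 · 4.0/11.7047
= 0.67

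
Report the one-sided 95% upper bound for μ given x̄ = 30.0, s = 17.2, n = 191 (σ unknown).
μ ≤ 32.06

Upper bound (one-sided):
t* = 1.653 (one-sided for 95%)
Upper bound = x̄ + t* · s/√n = 30.0 + 1.653 · 17.2/√191 = 32.06

We are 95% confident that μ ≤ 32.06.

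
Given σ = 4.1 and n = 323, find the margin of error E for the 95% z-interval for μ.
Margin of error = 0.45

Margin of error = z* · σ/√n
= 1.960 · 4.1/√323
= 1.960 · 4.1/17.9722
= 0.45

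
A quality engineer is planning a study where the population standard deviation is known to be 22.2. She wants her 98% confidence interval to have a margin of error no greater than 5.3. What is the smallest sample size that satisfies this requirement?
n ≥ 95

For margin E ≤ 5.3:
n ≥ (z* · σ / E)²
n ≥ (2.326 · 22.2 / 5.3)²
n ≥ 94.92

Minimum n = 95 (rounding up)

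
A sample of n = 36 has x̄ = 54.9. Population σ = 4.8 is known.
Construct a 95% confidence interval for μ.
(53.33, 56.47)

z-interval (σ known):
z* = 1.960 for 95% confidence

Margin of error = z* · σ/√n = 1.960 · 4.8/√36 = 1.57

CI: (54.9 - 1.57, 54.9 + 1.57) = (53.33, 56.47)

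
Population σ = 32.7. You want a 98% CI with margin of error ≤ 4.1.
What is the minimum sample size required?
n ≥ 345

For margin E ≤ 4.1:
n ≥ (z* · σ / E)²
n ≥ (2.326 · 32.7 / 4.1)²
n ≥ 344.15

Minimum n = 345 (rounding up)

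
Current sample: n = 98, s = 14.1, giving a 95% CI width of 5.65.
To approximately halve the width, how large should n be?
n ≈ 392

CI width ∝ 1/√n
To reduce width by factor 2, need √n to grow by 2 → need 2² = 4 times as many samples.

Current: n = 98, width = 5.65
New: n = 392, width ≈ 2.80

Width reduced by factor of 5.65/2.80 = 2.02.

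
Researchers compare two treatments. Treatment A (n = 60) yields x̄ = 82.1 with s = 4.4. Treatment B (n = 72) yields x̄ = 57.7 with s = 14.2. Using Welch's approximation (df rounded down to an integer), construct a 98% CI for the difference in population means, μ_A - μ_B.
(20.21, 28.59)

Difference: x̄₁ - x̄₂ = 24.40
SE = √(s₁²/n₁ + s₂²/n₂) = √(4.4²/60 + 14.2²/72) = 1.7673
df = 86.91 → 86 (Welch–Satterthwaite, rounded down)
t* = 2.370

CI: 24.40 ± 2.370 · 1.7673 = 24.40 ± 4.19 = (20.21, 28.59)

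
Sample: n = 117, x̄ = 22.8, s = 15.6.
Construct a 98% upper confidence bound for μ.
μ ≤ 25.80

Upper bound (one-sided):
t* = 2.077 (one-sided for 98%)
Upper bound = x̄ + t* · s/√n = 22.8 + 2.077 · 15.6/√117 = 25.80

We are 98% confident that μ ≤ 25.80.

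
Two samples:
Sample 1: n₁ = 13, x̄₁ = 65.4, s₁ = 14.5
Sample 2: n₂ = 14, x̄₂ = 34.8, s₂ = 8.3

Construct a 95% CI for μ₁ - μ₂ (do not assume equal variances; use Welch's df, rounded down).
(20.95, 40.25)

Difference: x̄₁ - x̄₂ = 30.60
SE = √(s₁²/n₁ + s₂²/n₂) = √(14.5²/13 + 8.3²/14) = 4.5928
df = 18.81 → 18 (Welch–Satterthwaite, rounded down)
t* = 2.101

CI: 30.60 ± 2.101 · 4.5928 = 30.60 ± 9.65 = (20.95, 40.25)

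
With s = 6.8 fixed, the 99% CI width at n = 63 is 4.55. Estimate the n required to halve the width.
n ≈ 252

CI width ∝ 1/√n
To reduce width by factor 2, need √n to grow by 2 → need 2² = 4 times as many samples.

Current: n = 63, width = 4.55
New: n = 252, width ≈ 2.22

Width reduced by factor of 4.55/2.22 = 2.05.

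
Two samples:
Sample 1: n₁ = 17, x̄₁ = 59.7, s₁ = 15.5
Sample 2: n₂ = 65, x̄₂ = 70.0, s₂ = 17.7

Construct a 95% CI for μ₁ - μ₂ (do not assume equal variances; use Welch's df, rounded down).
(-19.23, -1.37)

Difference: x̄₁ - x̄₂ = -10.30
SE = √(s₁²/n₁ + s₂²/n₂) = √(15.5²/17 + 17.7²/65) = 4.3534
df = 27.96 → 27 (Welch–Satterthwaite, rounded down)
t* = 2.052

CI: -10.30 ± 2.052 · 4.3534 = -10.30 ± 8.93 = (-19.23, -1.37)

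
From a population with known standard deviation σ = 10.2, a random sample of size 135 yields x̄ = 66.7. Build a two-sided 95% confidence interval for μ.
(64.98, 68.42)

z-interval (σ known):
z* = 1.960 for 95% confidence

Margin of error = z* · σ/√n = 1.960 · 10.2/√135 = 1.72

CI: (66.7 - 1.72, 66.7 + 1.72) = (64.98, 68.42)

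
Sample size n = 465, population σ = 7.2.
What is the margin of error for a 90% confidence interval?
Margin of error = 0.55

Margin of error = z* · σ/√n
= 1.645 · 7.2/√465
= 1.645 · 7.2/21.5639
= 0.55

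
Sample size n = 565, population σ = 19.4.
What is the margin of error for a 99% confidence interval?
Margin of error = 2.10

Margin of error = z* · σ/√n
= 2.576 · 19.4/√565
= 2.576 · 19.4/23.7697
= 2.10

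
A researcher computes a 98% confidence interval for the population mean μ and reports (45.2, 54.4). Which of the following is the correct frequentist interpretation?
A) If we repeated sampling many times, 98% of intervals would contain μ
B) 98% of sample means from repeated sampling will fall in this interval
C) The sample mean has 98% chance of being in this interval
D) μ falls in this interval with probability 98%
A

A) Correct — this is the frequentist long-run coverage interpretation.
B) Wrong — coverage applies to intervals containing μ, not to future x̄ values.
C) Wrong — x̄ is observed and sits in the interval by construction.
D) Wrong — μ is fixed; the randomness lives in the interval, not in μ.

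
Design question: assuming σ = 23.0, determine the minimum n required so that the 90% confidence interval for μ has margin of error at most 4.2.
n ≥ 82

For margin E ≤ 4.2:
n ≥ (z* · σ / E)²
n ≥ (1.645 · 23.0 / 4.2)²
n ≥ 81.15

Minimum n = 82 (rounding up)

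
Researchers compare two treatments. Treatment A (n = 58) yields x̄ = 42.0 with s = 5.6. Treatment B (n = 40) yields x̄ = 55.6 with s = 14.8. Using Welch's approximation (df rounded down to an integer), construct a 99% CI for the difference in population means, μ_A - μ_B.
(-20.19, -7.01)

Difference: x̄₁ - x̄₂ = -13.60
SE = √(s₁²/n₁ + s₂²/n₂) = √(5.6²/58 + 14.8²/40) = 2.4529
df = 46.77 → 46 (Welch–Satterthwaite, rounded down)
t* = 2.687

CI: -13.60 ± 2.687 · 2.4529 = -13.60 ± 6.59 = (-20.19, -7.01)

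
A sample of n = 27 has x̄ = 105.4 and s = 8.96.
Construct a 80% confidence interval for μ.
(103.13, 107.67)

t-interval (σ unknown):
df = n - 1 = 26
t* = 1.315 for 80% confidence

Margin of error = t* · s/√n = 1.315 · 8.96/√27 = 2.27

CI: (103.13, 107.67)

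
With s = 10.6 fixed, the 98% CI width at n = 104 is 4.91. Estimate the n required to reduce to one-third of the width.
n ≈ 936

CI width ∝ 1/√n
To reduce width by factor 3, need √n to grow by 3 → need 3² = 9 times as many samples.

Current: n = 104, width = 4.91
New: n = 936, width ≈ 1.61

Width reduced by factor of 4.91/1.61 = 3.05.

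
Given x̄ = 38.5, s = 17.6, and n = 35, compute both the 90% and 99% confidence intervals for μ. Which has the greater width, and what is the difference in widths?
99% CI is wider by 6.17

df = 34
90% CI: t* = 1.691, (33.47, 43.53), width = 2 · t* · s/√n = 10.06
99% CI: t* = 2.728, (30.38, 46.62), width = 2 · t* · s/√n = 16.23

The 99% CI is wider by 16.23 - 10.06 = 6.17.
Higher confidence requires a wider interval.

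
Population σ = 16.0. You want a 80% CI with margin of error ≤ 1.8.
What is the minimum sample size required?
n ≥ 130

For margin E ≤ 1.8:
n ≥ (z* · σ / E)²
n ≥ (1.282 · 16.0 / 1.8)²
n ≥ 129.86

Minimum n = 130 (rounding up)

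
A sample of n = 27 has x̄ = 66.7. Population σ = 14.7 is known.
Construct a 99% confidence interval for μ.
(59.41, 73.99)

z-interval (σ known):
z* = 2.576 for 99% confidence

Margin of error = z* · σ/√n = 2.576 · 14.7/√27 = 7.29

CI: (66.7 - 7.29, 66.7 + 7.29) = (59.41, 73.99)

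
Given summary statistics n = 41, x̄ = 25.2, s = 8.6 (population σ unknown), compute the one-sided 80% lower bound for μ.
μ ≥ 24.06

Lower bound (one-sided):
t* = 0.851 (one-sided for 80%)
Lower bound = x̄ - t* · s/√n = 25.2 - 0.851 · 8.6/√41 = 24.06

We are 80% confident that μ ≥ 24.06.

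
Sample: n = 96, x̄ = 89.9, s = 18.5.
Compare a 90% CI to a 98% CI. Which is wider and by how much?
98% CI is wider by 2.66

df = 95
90% CI: t* = 1.661, (86.76, 93.04), width = 2 · t* · s/√n = 6.27
98% CI: t* = 2.366, (85.43, 94.37), width = 2 · t* · s/√n = 8.93

The 98% CI is wider by 8.93 - 6.27 = 2.66.
Higher confidence requires a wider interval.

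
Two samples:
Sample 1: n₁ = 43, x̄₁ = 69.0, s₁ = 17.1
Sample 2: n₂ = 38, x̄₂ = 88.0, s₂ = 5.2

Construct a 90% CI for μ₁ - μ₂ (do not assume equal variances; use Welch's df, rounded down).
(-23.59, -14.41)

Difference: x̄₁ - x̄₂ = -19.00
SE = √(s₁²/n₁ + s₂²/n₂) = √(17.1²/43 + 5.2²/38) = 2.7408
df = 50.62 → 50 (Welch–Satterthwaite, rounded down)
t* = 1.676

CI: -19.00 ± 1.676 · 2.7408 = -19.00 ± 4.59 = (-23.59, -14.41)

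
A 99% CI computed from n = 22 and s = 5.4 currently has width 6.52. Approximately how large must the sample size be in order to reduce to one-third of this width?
n ≈ 198

CI width ∝ 1/√n
To reduce width by factor 3, need √n to grow by 3 → need 3² = 9 times as many samples.

Current: n = 22, width = 6.52
New: n = 198, width ≈ 2.00

Width reduced by factor of 6.52/2.00 = 3.26.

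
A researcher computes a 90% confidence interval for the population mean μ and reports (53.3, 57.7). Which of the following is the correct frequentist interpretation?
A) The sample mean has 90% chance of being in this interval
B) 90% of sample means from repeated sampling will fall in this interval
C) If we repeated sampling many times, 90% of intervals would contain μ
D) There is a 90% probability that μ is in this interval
C

A) Wrong — x̄ is observed and sits in the interval by construction.
B) Wrong — coverage applies to intervals containing μ, not to future x̄ values.
C) Correct — this is the frequentist long-run coverage interpretation.
D) Wrong — μ is fixed; the randomness lives in the interval, not in μ.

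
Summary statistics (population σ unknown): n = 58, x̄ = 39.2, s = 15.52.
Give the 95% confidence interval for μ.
(35.12, 43.28)

t-interval (σ unknown):
df = n - 1 = 57
t* = 2.002 for 95% confidence

Margin of error = t* · s/√n = 2.002 · 15.52/√58 = 4.08

CI: (35.12, 43.28)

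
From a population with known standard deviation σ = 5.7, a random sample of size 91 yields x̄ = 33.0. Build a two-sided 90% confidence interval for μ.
(32.02, 33.98)

z-interval (σ known):
z* = 1.645 for 90% confidence

Margin of error = z* · σ/√n = 1.645 · 5.7/√91 = 0.98

CI: (33.0 - 0.98, 33.0 + 0.98) = (32.02, 33.98)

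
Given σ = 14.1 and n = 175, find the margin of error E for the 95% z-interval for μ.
Margin of error = 2.09

Margin of error = z* · σ/√n
= 1.960 · 14.1/√175
= 1.960 · 14.1/13.2288
= 2.09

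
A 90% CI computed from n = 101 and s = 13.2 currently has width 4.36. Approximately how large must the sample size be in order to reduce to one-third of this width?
n ≈ 909

CI width ∝ 1/√n
To reduce width by factor 3, need √n to grow by 3 → need 3² = 9 times as many samples.

Current: n = 101, width = 4.36
New: n = 909, width ≈ 1.44

Width reduced by factor of 4.36/1.44 = 3.03.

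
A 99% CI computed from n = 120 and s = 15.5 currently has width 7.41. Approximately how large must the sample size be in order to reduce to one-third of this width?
n ≈ 1080

CI width ∝ 1/√n
To reduce width by factor 3, need √n to grow by 3 → need 3² = 9 times as many samples.

Current: n = 120, width = 7.41
New: n = 1080, width ≈ 2.43

Width reduced by factor of 7.41/2.43 = 3.05.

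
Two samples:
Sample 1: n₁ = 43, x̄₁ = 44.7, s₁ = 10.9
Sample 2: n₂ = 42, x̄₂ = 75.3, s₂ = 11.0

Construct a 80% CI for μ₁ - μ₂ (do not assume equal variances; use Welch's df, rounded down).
(-33.67, -27.53)

Difference: x̄₁ - x̄₂ = -30.60
SE = √(s₁²/n₁ + s₂²/n₂) = √(10.9²/43 + 11.0²/42) = 2.3757
df = 82.91 → 82 (Welch–Satterthwaite, rounded down)
t* = 1.292

CI: -30.60 ± 1.292 · 2.3757 = -30.60 ± 3.07 = (-33.67, -27.53)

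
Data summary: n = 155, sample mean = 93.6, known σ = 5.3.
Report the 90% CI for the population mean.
(92.90, 94.30)

z-interval (σ known):
z* = 1.645 for 90% confidence

Margin of error = z* · σ/√n = 1.645 · 5.3/√155 = 0.70

CI: (93.6 - 0.70, 93.6 + 0.70) = (92.90, 94.30)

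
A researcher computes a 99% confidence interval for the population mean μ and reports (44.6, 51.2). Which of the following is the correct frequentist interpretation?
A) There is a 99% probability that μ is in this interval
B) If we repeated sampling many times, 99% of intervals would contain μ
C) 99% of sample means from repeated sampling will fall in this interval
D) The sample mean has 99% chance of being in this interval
B

A) Wrong — μ is fixed; the randomness lives in the interval, not in μ.
B) Correct — this is the frequentist long-run coverage interpretation.
C) Wrong — coverage applies to intervals containing μ, not to future x̄ values.
D) Wrong — x̄ is observed and sits in the interval by construction.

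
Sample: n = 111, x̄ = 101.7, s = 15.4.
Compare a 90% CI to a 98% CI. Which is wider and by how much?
98% CI is wider by 2.05

df = 110
90% CI: t* = 1.659, (99.28, 104.12), width = 2 · t* · s/√n = 4.85
98% CI: t* = 2.361, (98.25, 105.15), width = 2 · t* · s/√n = 6.90

The 98% CI is wider by 6.90 - 4.85 = 2.05.
Higher confidence requires a wider interval.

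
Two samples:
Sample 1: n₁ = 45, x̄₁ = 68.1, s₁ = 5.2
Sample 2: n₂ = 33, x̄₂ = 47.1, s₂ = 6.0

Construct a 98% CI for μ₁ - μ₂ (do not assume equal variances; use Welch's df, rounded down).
(17.90, 24.10)

Difference: x̄₁ - x̄₂ = 21.00
SE = √(s₁²/n₁ + s₂²/n₂) = √(5.2²/45 + 6.0²/33) = 1.3007
df = 63.05 → 63 (Welch–Satterthwaite, rounded down)
t* = 2.387

CI: 21.00 ± 2.387 · 1.3007 = 21.00 ± 3.10 = (17.90, 24.10)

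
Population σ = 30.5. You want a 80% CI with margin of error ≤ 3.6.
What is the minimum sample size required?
n ≥ 118

For margin E ≤ 3.6:
n ≥ (z* · σ / E)²
n ≥ (1.282 · 30.5 / 3.6)²
n ≥ 117.97

Minimum n = 118 (rounding up)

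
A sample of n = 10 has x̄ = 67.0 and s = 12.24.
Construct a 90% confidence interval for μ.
(59.91, 74.09)

t-interval (σ unknown):
df = n - 1 = 9
t* = 1.833 for 90% confidence

Margin of error = t* · s/√n = 1.833 · 12.24/√10 = 7.09

CI: (59.91, 74.09)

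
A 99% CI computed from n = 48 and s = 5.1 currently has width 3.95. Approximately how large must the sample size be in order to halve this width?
n ≈ 192

CI width ∝ 1/√n
To reduce width by factor 2, need √n to grow by 2 → need 2² = 4 times as many samples.

Current: n = 48, width = 3.95
New: n = 192, width ≈ 1.92

Width reduced by factor of 3.95/1.92 = 2.06.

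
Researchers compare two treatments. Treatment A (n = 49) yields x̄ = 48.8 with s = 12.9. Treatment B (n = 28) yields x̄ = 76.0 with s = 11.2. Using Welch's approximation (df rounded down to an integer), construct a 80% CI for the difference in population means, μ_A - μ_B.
(-30.83, -23.57)

Difference: x̄₁ - x̄₂ = -27.20
SE = √(s₁²/n₁ + s₂²/n₂) = √(12.9²/49 + 11.2²/28) = 2.8064
df = 63.07 → 63 (Welch–Satterthwaite, rounded down)
t* = 1.295

CI: -27.20 ± 1.295 · 2.8064 = -27.20 ± 3.63 = (-30.83, -23.57)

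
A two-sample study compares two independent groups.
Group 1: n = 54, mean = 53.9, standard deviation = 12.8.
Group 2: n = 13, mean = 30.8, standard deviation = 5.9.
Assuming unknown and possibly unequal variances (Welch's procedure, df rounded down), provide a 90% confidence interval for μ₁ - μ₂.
(19.08, 27.12)

Difference: x̄₁ - x̄₂ = 23.10
SE = √(s₁²/n₁ + s₂²/n₂) = √(12.8²/54 + 5.9²/13) = 2.3899
df = 42.30 → 42 (Welch–Satterthwaite, rounded down)
t* = 1.682

CI: 23.10 ± 1.682 · 2.3899 = 23.10 ± 4.02 = (19.08, 27.12)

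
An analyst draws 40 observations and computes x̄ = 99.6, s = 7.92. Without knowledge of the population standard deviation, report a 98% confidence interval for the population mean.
(96.56, 102.64)

t-interval (σ unknown):
df = n - 1 = 39
t* = 2.426 for 98% confidence

Margin of error = t* · s/√n = 2.426 · 7.92/√40 = 3.04

CI: (96.56, 102.64)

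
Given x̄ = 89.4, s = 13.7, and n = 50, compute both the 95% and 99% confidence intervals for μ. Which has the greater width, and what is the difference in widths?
99% CI is wider by 2.59

df = 49
95% CI: t* = 2.010, (85.51, 93.29), width = 2 · t* · s/√n = 7.79
99% CI: t* = 2.680, (84.21, 94.59), width = 2 · t* · s/√n = 10.38

The 99% CI is wider by 10.38 - 7.79 = 2.59.
Higher confidence requires a wider interval.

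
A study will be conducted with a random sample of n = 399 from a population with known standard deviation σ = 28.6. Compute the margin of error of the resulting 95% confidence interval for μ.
Margin of error = 2.81

Margin of error = z* · σ/√n
= 1.960 · 28.6/√399
= 1.960 · 28.6/19.9750
= 2.81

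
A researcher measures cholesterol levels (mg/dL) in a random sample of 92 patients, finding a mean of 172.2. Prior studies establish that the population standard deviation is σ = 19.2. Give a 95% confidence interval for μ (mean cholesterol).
(168.28, 176.12)

z-interval (σ known):
z* = 1.960 for 95% confidence

Margin of error = z* · σ/√n = 1.960 · 19.2/√92 = 3.92

CI: (172.2 - 3.92, 172.2 + 3.92) = (168.28, 176.12)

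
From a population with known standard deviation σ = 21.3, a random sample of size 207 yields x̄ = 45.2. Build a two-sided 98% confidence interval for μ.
(41.76, 48.64)

z-interval (σ known):
z* = 2.326 for 98% confidence

Margin of error = z* · σ/√n = 2.326 · 21.3/√207 = 3.44

CI: (45.2 - 3.44, 45.2 + 3.44) = (41.76, 48.64)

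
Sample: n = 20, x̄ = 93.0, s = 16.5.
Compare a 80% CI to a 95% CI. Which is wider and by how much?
95% CI is wider by 5.64

df = 19
80% CI: t* = 1.328, (88.10, 97.90), width = 2 · t* · s/√n = 9.80
95% CI: t* = 2.093, (85.28, 100.72), width = 2 · t* · s/√n = 15.44

The 95% CI is wider by 15.44 - 9.80 = 5.64.
Higher confidence requires a wider interval.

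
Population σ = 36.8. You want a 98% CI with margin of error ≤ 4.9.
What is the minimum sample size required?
n ≥ 306

For margin E ≤ 4.9:
n ≥ (z* · σ / E)²
n ≥ (2.326 · 36.8 / 4.9)²
n ≥ 305.16

Minimum n = 306 (rounding up)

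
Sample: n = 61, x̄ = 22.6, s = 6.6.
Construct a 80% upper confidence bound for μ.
μ ≤ 23.32

Upper bound (one-sided):
t* = 0.848 (one-sided for 80%)
Upper bound = x̄ + t* · s/√n = 22.6 + 0.848 · 6.6/√61 = 23.32

We are 80% confident that μ ≤ 23.32.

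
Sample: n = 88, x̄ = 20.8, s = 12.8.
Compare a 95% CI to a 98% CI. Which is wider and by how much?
98% CI is wider by 1.04

df = 87
95% CI: t* = 1.988, (18.09, 23.51), width = 2 · t* · s/√n = 5.43
98% CI: t* = 2.370, (17.57, 24.03), width = 2 · t* · s/√n = 6.47

The 98% CI is wider by 6.47 - 5.43 = 1.04.
Higher confidence requires a wider interval.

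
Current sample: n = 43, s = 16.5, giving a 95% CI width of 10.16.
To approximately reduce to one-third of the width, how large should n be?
n ≈ 387

CI width ∝ 1/√n
To reduce width by factor 3, need √n to grow by 3 → need 3² = 9 times as many samples.

Current: n = 43, width = 10.16
New: n = 387, width ≈ 3.30

Width reduced by factor of 10.16/3.30 = 3.08.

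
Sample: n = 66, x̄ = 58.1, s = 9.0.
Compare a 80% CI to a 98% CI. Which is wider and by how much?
98% CI is wider by 2.41

df = 65
80% CI: t* = 1.295, (56.67, 59.53), width = 2 · t* · s/√n = 2.87
98% CI: t* = 2.385, (55.46, 60.74), width = 2 · t* · s/√n = 5.28

The 98% CI is wider by 5.28 - 2.87 = 2.41.
Higher confidence requires a wider interval.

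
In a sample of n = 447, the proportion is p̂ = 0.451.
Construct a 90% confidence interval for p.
(0.412, 0.490)

Proportion CI:
SE = √(p̂(1-p̂)/n) = √(0.451 · 0.549 / 447) = 0.02354

z* = 1.645
Margin = z* · SE = 1.645 · 0.02354 = 0.0387

CI: 0.451 ± 0.0387 = (0.412, 0.490)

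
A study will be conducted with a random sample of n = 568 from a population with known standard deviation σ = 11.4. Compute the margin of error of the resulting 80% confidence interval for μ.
Margin of error = 0.61

Margin of error = z* · σ/√n
= 1.282 · 11.4/√568
= 1.282 · 11.4/23.8328
= 0.61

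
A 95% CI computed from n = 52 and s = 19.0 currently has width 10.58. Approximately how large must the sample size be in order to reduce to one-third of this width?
n ≈ 468

CI width ∝ 1/√n
To reduce width by factor 3, need √n to grow by 3 → need 3² = 9 times as many samples.

Current: n = 52, width = 10.58
New: n = 468, width ≈ 3.45

Width reduced by factor of 10.58/3.45 = 3.07.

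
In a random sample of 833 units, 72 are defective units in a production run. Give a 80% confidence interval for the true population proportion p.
(0.074, 0.099)

Proportion CI:
p̂ = 72/833 = 0.08643
SE = √(p̂(1-p̂)/n) = √(0.08643 · 0.91357 / 833) = 0.00974

z* = 1.282
Margin = z* · SE = 1.282 · 0.00974 = 0.0125

CI: 0.08643 ± 0.0125 = (0.074, 0.099)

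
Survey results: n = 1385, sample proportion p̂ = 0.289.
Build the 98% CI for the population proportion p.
(0.261, 0.317)

Proportion CI:
SE = √(p̂(1-p̂)/n) = √(0.289 · 0.711 / 1385) = 0.01218

z* = 2.326
Margin = z* · SE = 2.326 · 0.01218 = 0.0283

CI: 0.289 ± 0.0283 = (0.261, 0.317)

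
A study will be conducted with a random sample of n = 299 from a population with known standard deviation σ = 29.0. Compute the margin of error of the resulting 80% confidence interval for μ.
Margin of error = 2.15

Margin of error = z* · σ/√n
= 1.282 · 29.0/√299
= 1.282 · 29.0/17.2916
= 2.15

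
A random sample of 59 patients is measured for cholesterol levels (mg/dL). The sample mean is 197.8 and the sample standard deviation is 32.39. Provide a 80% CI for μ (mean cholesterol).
(192.34, 203.26)

t-interval (σ unknown):
df = n - 1 = 58
t* = 1.296 for 80% confidence

Margin of error = t* · s/√n = 1.296 · 32.39/√59 = 5.46

CI: (192.34, 203.26)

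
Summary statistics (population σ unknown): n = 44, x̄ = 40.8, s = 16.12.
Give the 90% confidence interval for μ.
(36.71, 44.89)

t-interval (σ unknown):
df = n - 1 = 43
t* = 1.681 for 90% confidence

Margin of error = t* · s/√n = 1.681 · 16.12/√44 = 4.09

CI: (36.71, 44.89)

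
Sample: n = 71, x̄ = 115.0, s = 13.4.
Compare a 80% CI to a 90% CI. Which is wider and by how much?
90% CI is wider by 1.18

df = 70
80% CI: t* = 1.294, (112.94, 117.06), width = 2 · t* · s/√n = 4.12
90% CI: t* = 1.667, (112.35, 117.65), width = 2 · t* · s/√n = 5.30

The 90% CI is wider by 5.30 - 4.12 = 1.18.
Higher confidence requires a wider interval.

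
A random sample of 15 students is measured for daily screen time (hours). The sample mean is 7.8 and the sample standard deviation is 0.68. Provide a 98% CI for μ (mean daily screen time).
(7.34, 8.26)

t-interval (σ unknown):
df = n - 1 = 14
t* = 2.624 for 98% confidence

Margin of error = t* · s/√n = 2.624 · 0.68/√15 = 0.46

CI: (7.34, 8.26)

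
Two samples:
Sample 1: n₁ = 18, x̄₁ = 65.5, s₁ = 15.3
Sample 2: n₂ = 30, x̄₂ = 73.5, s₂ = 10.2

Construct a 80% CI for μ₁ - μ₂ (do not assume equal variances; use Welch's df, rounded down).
(-13.34, -2.66)

Difference: x̄₁ - x̄₂ = -8.00
SE = √(s₁²/n₁ + s₂²/n₂) = √(15.3²/18 + 10.2²/30) = 4.0587
df = 26.18 → 26 (Welch–Satterthwaite, rounded down)
t* = 1.315

CI: -8.00 ± 1.315 · 4.0587 = -8.00 ± 5.34 = (-13.34, -2.66)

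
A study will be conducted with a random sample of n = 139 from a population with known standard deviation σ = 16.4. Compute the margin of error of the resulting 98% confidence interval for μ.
Margin of error = 3.24

Margin of error = z* · σ/√n
= 2.326 · 16.4/√139
= 2.326 · 16.4/11.7898
= 3.24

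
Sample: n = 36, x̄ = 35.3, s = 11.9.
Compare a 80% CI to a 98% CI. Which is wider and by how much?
98% CI is wider by 4.49

df = 35
80% CI: t* = 1.306, (32.71, 37.89), width = 2 · t* · s/√n = 5.18
98% CI: t* = 2.438, (30.46, 40.14), width = 2 · t* · s/√n = 9.67

The 98% CI is wider by 9.67 - 5.18 = 4.49.
Higher confidence requires a wider interval.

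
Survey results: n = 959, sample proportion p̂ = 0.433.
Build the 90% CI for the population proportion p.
(0.407, 0.459)

Proportion CI:
SE = √(p̂(1-p̂)/n) = √(0.433 · 0.567 / 959) = 0.01600

z* = 1.645
Margin = z* · SE = 1.645 · 0.01600 = 0.0263

CI: 0.433 ± 0.0263 = (0.407, 0.459)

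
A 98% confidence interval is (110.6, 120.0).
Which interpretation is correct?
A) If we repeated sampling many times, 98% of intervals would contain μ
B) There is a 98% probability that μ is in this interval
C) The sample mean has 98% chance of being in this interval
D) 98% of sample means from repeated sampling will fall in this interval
A

A) Correct — this is the frequentist long-run coverage interpretation.
B) Wrong — μ is fixed; the randomness lives in the interval, not in μ.
C) Wrong — x̄ is observed and sits in the interval by construction.
D) Wrong — coverage applies to intervals containing μ, not to future x̄ values.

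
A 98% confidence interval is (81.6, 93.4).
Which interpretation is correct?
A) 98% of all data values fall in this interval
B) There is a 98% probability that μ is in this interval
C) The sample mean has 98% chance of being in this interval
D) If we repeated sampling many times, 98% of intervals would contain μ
D

A) Wrong — a CI is about the parameter μ, not individual data values.
B) Wrong — μ is fixed; the randomness lives in the interval, not in μ.
C) Wrong — x̄ is observed and sits in the interval by construction.
D) Correct — this is the frequentist long-run coverage interpretation.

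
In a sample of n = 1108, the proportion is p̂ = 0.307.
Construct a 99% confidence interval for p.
(0.271, 0.343)

Proportion CI:
SE = √(p̂(1-p̂)/n) = √(0.307 · 0.693 / 1108) = 0.01386

z* = 2.576
Margin = z* · SE = 2.576 · 0.01386 = 0.0357

CI: 0.307 ± 0.0357 = (0.271, 0.343)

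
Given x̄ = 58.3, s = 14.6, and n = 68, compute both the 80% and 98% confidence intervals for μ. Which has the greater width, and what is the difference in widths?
98% CI is wider by 3.86

df = 67
80% CI: t* = 1.294, (56.01, 60.59), width = 2 · t* · s/√n = 4.58
98% CI: t* = 2.383, (54.08, 62.52), width = 2 · t* · s/√n = 8.44

The 98% CI is wider by 8.44 - 4.58 = 3.86.
Higher confidence requires a wider interval.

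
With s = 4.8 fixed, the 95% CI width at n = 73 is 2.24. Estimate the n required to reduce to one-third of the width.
n ≈ 657

CI width ∝ 1/√n
To reduce width by factor 3, need √n to grow by 3 → need 3² = 9 times as many samples.

Current: n = 73, width = 2.24
New: n = 657, width ≈ 0.74

Width reduced by factor of 2.24/0.74 = 3.03.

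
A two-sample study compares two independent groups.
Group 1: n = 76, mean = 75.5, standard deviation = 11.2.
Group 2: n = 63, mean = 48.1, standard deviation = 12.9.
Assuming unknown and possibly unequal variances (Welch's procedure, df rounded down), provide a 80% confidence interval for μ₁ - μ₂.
(24.73, 30.07)

Difference: x̄₁ - x̄₂ = 27.40
SE = √(s₁²/n₁ + s₂²/n₂) = √(11.2²/76 + 12.9²/63) = 2.0717
df = 123.75 → 123 (Welch–Satterthwaite, rounded down)
t* = 1.288

CI: 27.40 ± 1.288 · 2.0717 = 27.40 ± 2.67 = (24.73, 30.07)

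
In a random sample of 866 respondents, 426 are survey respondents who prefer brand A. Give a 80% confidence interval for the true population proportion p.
(0.470, 0.514)

Proportion CI:
p̂ = 426/866 = 0.49192
SE = √(p̂(1-p̂)/n) = √(0.49192 · 0.50808 / 866) = 0.01699

z* = 1.282
Margin = z* · SE = 1.282 · 0.01699 = 0.0218

CI: 0.49192 ± 0.0218 = (0.470, 0.514)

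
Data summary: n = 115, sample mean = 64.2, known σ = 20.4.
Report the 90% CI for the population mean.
(61.07, 67.33)

z-interval (σ known):
z* = 1.645 for 90% confidence

Margin of error = z* · σ/√n = 1.645 · 20.4/√115 = 3.13

CI: (64.2 - 3.13, 64.2 + 3.13) = (61.07, 67.33)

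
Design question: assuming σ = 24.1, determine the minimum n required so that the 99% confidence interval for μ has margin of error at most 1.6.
n ≥ 1506

For margin E ≤ 1.6:
n ≥ (z* · σ / E)²
n ≥ (2.576 · 24.1 / 1.6)²
n ≥ 1505.52

Minimum n = 1506 (rounding up)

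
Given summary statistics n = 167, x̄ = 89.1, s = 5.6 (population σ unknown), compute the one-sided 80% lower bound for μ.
μ ≥ 88.73

Lower bound (one-sided):
t* = 0.844 (one-sided for 80%)
Lower bound = x̄ - t* · s/√n = 89.1 - 0.844 · 5.6/√167 = 88.73

We are 80% confident that μ ≥ 88.73.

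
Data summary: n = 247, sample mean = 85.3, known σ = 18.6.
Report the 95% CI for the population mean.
(82.98, 87.62)

z-interval (σ known):
z* = 1.960 for 95% confidence

Margin of error = z* · σ/√n = 1.960 · 18.6/√247 = 2.32

CI: (85.3 - 2.32, 85.3 + 2.32) = (82.98, 87.62)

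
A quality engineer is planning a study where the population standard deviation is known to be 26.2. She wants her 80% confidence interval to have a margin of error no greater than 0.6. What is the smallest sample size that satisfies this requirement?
n ≥ 3134

For margin E ≤ 0.6:
n ≥ (z* · σ / E)²
n ≥ (1.282 · 26.2 / 0.6)²
n ≥ 3133.84

Minimum n = 3134 (rounding up)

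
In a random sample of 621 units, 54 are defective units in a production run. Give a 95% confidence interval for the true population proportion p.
(0.065, 0.109)

Proportion CI:
p̂ = 54/621 = 0.08696
SE = √(p̂(1-p̂)/n) = √(0.08696 · 0.91304 / 621) = 0.01131

z* = 1.960
Margin = z* · SE = 1.960 · 0.01131 = 0.0222

CI: 0.08696 ± 0.0222 = (0.065, 0.109)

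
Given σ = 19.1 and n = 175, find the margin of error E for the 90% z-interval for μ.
Margin of error = 2.38

Margin of error = z* · σ/√n
= 1.645 · 19.1/√175
= 1.645 · 19.1/13.2288
= 2.38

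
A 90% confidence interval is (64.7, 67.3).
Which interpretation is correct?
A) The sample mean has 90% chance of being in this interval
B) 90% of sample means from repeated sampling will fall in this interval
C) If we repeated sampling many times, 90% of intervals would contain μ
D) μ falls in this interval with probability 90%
C

A) Wrong — x̄ is observed and sits in the interval by construction.
B) Wrong — coverage applies to intervals containing μ, not to future x̄ values.
C) Correct — this is the frequentist long-run coverage interpretation.
D) Wrong — μ is fixed; the randomness lives in the interval, not in μ.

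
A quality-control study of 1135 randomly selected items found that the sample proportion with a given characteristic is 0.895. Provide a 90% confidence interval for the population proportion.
(0.880, 0.910)

Proportion CI:
SE = √(p̂(1-p̂)/n) = √(0.895 · 0.105 / 1135) = 0.00910

z* = 1.645
Margin = z* · SE = 1.645 · 0.00910 = 0.0150

CI: 0.895 ± 0.0150 = (0.880, 0.910)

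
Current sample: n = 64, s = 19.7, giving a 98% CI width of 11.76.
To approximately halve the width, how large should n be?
n ≈ 256

CI width ∝ 1/√n
To reduce width by factor 2, need √n to grow by 2 → need 2² = 4 times as many samples.

Current: n = 64, width = 11.76
New: n = 256, width ≈ 5.76

Width reduced by factor of 11.76/5.76 = 2.04.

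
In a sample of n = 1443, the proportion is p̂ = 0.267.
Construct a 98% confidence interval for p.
(0.240, 0.294)

Proportion CI:
SE = √(p̂(1-p̂)/n) = √(0.267 · 0.733 / 1443) = 0.01165

z* = 2.326
Margin = z* · SE = 2.326 · 0.01165 = 0.0271

CI: 0.267 ± 0.0271 = (0.240, 0.294)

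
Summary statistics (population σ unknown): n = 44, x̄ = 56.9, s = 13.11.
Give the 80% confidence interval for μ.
(54.33, 59.47)

t-interval (σ unknown):
df = n - 1 = 43
t* = 1.302 for 80% confidence

Margin of error = t* · s/√n = 1.302 · 13.11/√44 = 2.57

CI: (54.33, 59.47)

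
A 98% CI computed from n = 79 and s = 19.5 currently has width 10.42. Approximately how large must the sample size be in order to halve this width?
n ≈ 316

CI width ∝ 1/√n
To reduce width by factor 2, need √n to grow by 2 → need 2² = 4 times as many samples.

Current: n = 79, width = 10.42
New: n = 316, width ≈ 5.13

Width reduced by factor of 10.42/5.13 = 2.03.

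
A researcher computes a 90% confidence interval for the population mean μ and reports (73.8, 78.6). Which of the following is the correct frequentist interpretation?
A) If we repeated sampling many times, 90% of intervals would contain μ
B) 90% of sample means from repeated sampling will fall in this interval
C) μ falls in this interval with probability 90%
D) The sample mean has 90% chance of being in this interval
A

A) Correct — this is the frequentist long-run coverage interpretation.
B) Wrong — coverage applies to intervals containing μ, not to future x̄ values.
C) Wrong — μ is fixed; the randomness lives in the interval, not in μ.
D) Wrong — x̄ is observed and sits in the interval by construction.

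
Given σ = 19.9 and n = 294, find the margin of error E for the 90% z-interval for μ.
Margin of error = 1.91

Margin of error = z* · σ/√n
= 1.645 · 19.9/√294
= 1.645 · 19.9/17.1464
= 1.91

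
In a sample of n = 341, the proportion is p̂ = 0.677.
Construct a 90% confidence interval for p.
(0.635, 0.719)

Proportion CI:
SE = √(p̂(1-p̂)/n) = √(0.677 · 0.323 / 341) = 0.02532

z* = 1.645
Margin = z* · SE = 1.645 · 0.02532 = 0.0417

CI: 0.677 ± 0.0417 = (0.635, 0.719)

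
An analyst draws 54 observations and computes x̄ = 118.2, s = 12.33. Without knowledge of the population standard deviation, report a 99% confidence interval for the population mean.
(113.72, 122.68)

t-interval (σ unknown):
df = n - 1 = 53
t* = 2.672 for 99% confidence

Margin of error = t* · s/√n = 2.672 · 12.33/√54 = 4.48

CI: (113.72, 122.68)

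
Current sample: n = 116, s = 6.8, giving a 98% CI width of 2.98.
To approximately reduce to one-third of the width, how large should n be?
n ≈ 1044

CI width ∝ 1/√n
To reduce width by factor 3, need √n to grow by 3 → need 3² = 9 times as many samples.

Current: n = 116, width = 2.98
New: n = 1044, width ≈ 0.98

Width reduced by factor of 2.98/0.98 = 3.04.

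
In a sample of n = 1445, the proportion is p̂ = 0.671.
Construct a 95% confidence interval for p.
(0.647, 0.695)

Proportion CI:
SE = √(p̂(1-p̂)/n) = √(0.671 · 0.329 / 1445) = 0.01236

z* = 1.960
Margin = z* · SE = 1.960 · 0.01236 = 0.0242

CI: 0.671 ± 0.0242 = (0.647, 0.695)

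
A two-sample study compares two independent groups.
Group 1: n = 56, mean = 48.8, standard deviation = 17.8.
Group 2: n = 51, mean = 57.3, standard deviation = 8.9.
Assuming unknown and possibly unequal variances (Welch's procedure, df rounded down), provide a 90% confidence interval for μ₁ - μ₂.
(-12.97, -4.03)

Difference: x̄₁ - x̄₂ = -8.50
SE = √(s₁²/n₁ + s₂²/n₂) = √(17.8²/56 + 8.9²/51) = 2.6853
df = 82.50 → 82 (Welch–Satterthwaite, rounded down)
t* = 1.664

CI: -8.50 ± 1.664 · 2.6853 = -8.50 ± 4.47 = (-12.97, -4.03)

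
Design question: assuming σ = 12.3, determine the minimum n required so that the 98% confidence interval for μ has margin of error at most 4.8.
n ≥ 36

For margin E ≤ 4.8:
n ≥ (z* · σ / E)²
n ≥ (2.326 · 12.3 / 4.8)²
n ≥ 35.53

Minimum n = 36 (rounding up)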